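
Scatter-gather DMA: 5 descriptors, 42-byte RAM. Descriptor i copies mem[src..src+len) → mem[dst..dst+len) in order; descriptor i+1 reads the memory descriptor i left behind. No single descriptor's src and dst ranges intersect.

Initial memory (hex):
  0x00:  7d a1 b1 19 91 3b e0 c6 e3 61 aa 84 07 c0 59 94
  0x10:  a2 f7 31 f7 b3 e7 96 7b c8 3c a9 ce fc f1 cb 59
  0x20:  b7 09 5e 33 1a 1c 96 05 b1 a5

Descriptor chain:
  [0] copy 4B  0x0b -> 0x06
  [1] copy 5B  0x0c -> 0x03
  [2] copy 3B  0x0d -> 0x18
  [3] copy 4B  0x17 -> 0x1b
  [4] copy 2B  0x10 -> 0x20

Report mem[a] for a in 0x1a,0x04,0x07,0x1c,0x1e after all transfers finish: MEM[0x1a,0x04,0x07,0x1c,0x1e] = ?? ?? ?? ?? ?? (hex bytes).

MEM[0x1a,0x04,0x07,0x1c,0x1e] = 94 c0 a2 c0 94

#0 dst[0x06+4] := {0x84,0x07,0xc0,0x59}
#1 dst[0x03+5] := {0x07,0xc0,0x59,0x94,0xa2}
#2 dst[0x18+3] := {0xc0,0x59,0x94}
#3 dst[0x1b+4] := {0x7b,0xc0,0x59,0x94}
#4 dst[0x20+2] := {0xa2,0xf7}
query mem[0x1a]=0x94, mem[0x04]=0xc0, mem[0x07]=0xa2, mem[0x1c]=0xc0, mem[0x1e]=0x94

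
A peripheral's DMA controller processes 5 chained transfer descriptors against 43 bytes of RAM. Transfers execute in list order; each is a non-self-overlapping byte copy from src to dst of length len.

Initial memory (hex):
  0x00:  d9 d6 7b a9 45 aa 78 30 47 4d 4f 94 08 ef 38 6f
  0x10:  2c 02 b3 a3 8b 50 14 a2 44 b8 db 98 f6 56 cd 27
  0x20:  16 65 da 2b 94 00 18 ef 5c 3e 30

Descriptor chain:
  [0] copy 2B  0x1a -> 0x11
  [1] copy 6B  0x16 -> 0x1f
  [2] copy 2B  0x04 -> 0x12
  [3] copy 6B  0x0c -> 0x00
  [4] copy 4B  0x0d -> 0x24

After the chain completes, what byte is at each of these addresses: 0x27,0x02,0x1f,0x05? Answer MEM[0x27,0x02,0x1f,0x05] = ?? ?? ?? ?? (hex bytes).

#0 dst[0x11+2] := {0xdb,0x98}
#1 dst[0x1f+6] := {0x14,0xa2,0x44,0xb8,0xdb,0x98}
#2 dst[0x12+2] := {0x45,0xaa}
#3 dst[0x00+6] := {0x08,0xef,0x38,0x6f,0x2c,0xdb}
#4 dst[0x24+4] := {0xef,0x38,0x6f,0x2c}
query mem[0x27]=0x2c, mem[0x02]=0x38, mem[0x1f]=0x14, mem[0x05]=0xdb

MEM[0x27,0x02,0x1f,0x05] = 2c 38 14 db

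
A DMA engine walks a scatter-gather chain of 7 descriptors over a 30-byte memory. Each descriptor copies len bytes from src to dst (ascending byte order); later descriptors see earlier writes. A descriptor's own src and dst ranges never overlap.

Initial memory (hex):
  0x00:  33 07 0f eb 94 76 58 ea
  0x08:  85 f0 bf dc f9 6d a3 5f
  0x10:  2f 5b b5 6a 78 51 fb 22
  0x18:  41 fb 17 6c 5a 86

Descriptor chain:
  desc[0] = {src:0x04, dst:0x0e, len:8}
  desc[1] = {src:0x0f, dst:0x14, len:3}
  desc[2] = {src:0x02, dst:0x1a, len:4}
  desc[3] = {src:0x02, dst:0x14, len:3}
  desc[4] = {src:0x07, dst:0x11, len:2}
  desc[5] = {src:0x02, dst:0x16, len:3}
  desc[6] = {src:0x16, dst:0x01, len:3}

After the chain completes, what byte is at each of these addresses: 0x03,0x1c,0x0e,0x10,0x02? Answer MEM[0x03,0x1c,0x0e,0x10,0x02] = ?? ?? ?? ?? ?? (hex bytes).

MEM[0x03,0x1c,0x0e,0x10,0x02] = 94 94 94 58 eb

D0: mem[0x0e..0x15] <- [94 76 58 ea 85 f0 bf dc]
D1: mem[0x14..0x16] <- [76 58 ea]
D2: mem[0x1a..0x1d] <- [0f eb 94 76]
D3: mem[0x14..0x16] <- [0f eb 94]
D4: mem[0x11..0x12] <- [ea 85]
D5: mem[0x16..0x18] <- [0f eb 94]
D6: mem[0x01..0x03] <- [0f eb 94]
query mem[0x03]=0x94, mem[0x1c]=0x94, mem[0x0e]=0x94, mem[0x10]=0x58, mem[0x02]=0xeb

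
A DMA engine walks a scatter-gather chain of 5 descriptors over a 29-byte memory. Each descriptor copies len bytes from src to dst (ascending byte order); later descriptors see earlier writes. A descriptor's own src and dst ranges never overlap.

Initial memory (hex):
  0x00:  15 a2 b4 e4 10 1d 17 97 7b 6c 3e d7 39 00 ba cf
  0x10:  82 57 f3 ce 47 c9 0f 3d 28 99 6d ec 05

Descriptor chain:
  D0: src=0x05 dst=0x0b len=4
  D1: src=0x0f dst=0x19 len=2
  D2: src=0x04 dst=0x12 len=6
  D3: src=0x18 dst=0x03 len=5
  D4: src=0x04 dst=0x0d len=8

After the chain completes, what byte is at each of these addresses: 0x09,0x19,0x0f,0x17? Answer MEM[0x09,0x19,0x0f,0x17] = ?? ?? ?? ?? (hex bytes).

[0] 0x05->0x0b len=4 : 1d 17 97 7b
[1] 0x0f->0x19 len=2 : cf 82
[2] 0x04->0x12 len=6 : 10 1d 17 97 7b 6c
[3] 0x18->0x03 len=5 : 28 cf 82 ec 05
[4] 0x04->0x0d len=8 : cf 82 ec 05 7b 6c 3e 1d
query mem[0x09]=0x6c, mem[0x19]=0xcf, mem[0x0f]=0xec, mem[0x17]=0x6c

MEM[0x09,0x19,0x0f,0x17] = 6c cf ec 6c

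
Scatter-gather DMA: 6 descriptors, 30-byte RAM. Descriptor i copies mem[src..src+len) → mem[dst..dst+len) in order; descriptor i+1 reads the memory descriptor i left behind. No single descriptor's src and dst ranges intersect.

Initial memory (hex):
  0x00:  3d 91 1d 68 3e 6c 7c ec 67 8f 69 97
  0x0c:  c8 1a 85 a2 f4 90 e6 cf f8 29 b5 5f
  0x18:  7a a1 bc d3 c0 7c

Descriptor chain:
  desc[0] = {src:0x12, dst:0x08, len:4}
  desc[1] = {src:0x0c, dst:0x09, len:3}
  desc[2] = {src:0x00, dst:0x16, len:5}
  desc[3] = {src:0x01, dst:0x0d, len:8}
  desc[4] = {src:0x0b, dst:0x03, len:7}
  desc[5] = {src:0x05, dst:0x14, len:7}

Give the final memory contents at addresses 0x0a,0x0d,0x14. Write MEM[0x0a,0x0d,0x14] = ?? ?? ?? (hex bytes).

[0] 0x12->0x08 len=4 : e6 cf f8 29
[1] 0x0c->0x09 len=3 : c8 1a 85
[2] 0x00->0x16 len=5 : 3d 91 1d 68 3e
[3] 0x01->0x0d len=8 : 91 1d 68 3e 6c 7c ec e6
[4] 0x0b->0x03 len=7 : 85 c8 91 1d 68 3e 6c
[5] 0x05->0x14 len=7 : 91 1d 68 3e 6c 1a 85
query mem[0x0a]=0x1a, mem[0x0d]=0x91, mem[0x14]=0x91

MEM[0x0a,0x0d,0x14] = 1a 91 91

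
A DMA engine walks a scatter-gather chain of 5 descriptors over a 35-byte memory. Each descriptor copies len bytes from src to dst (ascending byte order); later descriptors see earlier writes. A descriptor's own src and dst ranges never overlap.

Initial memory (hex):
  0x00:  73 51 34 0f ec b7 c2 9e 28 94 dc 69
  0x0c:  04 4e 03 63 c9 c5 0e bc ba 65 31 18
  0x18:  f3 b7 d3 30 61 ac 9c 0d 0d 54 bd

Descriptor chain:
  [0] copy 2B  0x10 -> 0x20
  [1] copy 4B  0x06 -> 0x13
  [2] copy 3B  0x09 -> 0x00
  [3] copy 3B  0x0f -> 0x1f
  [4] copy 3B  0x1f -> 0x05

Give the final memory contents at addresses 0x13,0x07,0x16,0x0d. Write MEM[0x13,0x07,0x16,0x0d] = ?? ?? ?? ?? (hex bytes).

[0] 0x10->0x20 len=2 : c9 c5
[1] 0x06->0x13 len=4 : c2 9e 28 94
[2] 0x09->0x00 len=3 : 94 dc 69
[3] 0x0f->0x1f len=3 : 63 c9 c5
[4] 0x1f->0x05 len=3 : 63 c9 c5
query mem[0x13]=0xc2, mem[0x07]=0xc5, mem[0x16]=0x94, mem[0x0d]=0x4e

MEM[0x13,0x07,0x16,0x0d] = c2 c5 94 4e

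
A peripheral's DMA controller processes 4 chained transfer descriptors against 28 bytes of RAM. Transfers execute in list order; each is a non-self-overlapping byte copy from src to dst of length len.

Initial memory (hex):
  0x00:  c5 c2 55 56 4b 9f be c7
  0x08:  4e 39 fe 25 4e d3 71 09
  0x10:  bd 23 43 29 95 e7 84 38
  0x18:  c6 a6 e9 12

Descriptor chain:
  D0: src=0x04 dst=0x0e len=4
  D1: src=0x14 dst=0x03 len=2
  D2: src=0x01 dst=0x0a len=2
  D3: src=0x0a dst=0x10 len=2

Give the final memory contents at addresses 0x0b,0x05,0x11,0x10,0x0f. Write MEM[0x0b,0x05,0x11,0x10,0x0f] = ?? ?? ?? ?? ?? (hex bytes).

MEM[0x0b,0x05,0x11,0x10,0x0f] = 55 9f 55 c2 9f

[0] 0x04->0x0e len=4 : 4b 9f be c7
[1] 0x14->0x03 len=2 : 95 e7
[2] 0x01->0x0a len=2 : c2 55
[3] 0x0a->0x10 len=2 : c2 55
query mem[0x0b]=0x55, mem[0x05]=0x9f, mem[0x11]=0x55, mem[0x10]=0xc2, mem[0x0f]=0x9f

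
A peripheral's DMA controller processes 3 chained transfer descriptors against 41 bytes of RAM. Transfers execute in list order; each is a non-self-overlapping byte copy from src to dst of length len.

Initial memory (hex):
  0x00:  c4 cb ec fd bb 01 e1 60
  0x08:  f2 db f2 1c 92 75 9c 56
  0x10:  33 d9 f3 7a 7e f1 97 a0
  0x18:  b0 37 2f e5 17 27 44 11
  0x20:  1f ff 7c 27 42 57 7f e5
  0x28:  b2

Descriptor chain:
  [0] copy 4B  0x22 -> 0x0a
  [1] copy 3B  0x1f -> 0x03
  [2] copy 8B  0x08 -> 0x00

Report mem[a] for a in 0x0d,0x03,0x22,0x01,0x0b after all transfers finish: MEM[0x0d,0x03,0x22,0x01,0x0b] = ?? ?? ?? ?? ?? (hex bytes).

D0: mem[0x0a..0x0d] <- [7c 27 42 57]
D1: mem[0x03..0x05] <- [11 1f ff]
D2: mem[0x00..0x07] <- [f2 db 7c 27 42 57 9c 56]
query mem[0x0d]=0x57, mem[0x03]=0x27, mem[0x22]=0x7c, mem[0x01]=0xdb, mem[0x0b]=0x27

MEM[0x0d,0x03,0x22,0x01,0x0b] = 57 27 7c db 27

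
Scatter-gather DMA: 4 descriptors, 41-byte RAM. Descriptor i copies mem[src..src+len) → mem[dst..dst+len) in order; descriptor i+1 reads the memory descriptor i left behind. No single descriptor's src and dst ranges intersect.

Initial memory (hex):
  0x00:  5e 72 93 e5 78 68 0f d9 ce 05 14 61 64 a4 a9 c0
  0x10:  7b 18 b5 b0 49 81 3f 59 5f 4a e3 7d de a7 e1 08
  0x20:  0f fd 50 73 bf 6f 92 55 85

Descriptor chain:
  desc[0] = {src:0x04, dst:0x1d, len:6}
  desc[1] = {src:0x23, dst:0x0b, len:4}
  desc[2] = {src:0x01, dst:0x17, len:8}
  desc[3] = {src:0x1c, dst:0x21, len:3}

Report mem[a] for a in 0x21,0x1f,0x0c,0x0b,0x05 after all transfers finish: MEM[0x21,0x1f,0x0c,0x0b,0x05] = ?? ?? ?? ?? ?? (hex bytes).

MEM[0x21,0x1f,0x0c,0x0b,0x05] = 0f 0f bf 73 68

D0: mem[0x1d..0x22] <- [78 68 0f d9 ce 05]
D1: mem[0x0b..0x0e] <- [73 bf 6f 92]
D2: mem[0x17..0x1e] <- [72 93 e5 78 68 0f d9 ce]
D3: mem[0x21..0x23] <- [0f d9 ce]
query mem[0x21]=0x0f, mem[0x1f]=0x0f, mem[0x0c]=0xbf, mem[0x0b]=0x73, mem[0x05]=0x68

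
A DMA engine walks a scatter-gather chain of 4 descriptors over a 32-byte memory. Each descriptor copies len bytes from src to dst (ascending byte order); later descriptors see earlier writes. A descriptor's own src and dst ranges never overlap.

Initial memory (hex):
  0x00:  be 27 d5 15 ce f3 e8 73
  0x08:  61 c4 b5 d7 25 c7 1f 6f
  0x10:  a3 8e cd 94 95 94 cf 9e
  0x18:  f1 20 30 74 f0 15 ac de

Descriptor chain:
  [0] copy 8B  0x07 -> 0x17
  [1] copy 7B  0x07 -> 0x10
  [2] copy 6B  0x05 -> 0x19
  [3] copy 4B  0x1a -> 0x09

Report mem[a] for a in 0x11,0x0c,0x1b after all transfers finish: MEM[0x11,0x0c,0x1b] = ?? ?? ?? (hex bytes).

MEM[0x11,0x0c,0x1b] = 61 c4 73

[0] 0x07->0x17 len=8 : 73 61 c4 b5 d7 25 c7 1f
[1] 0x07->0x10 len=7 : 73 61 c4 b5 d7 25 c7
[2] 0x05->0x19 len=6 : f3 e8 73 61 c4 b5
[3] 0x1a->0x09 len=4 : e8 73 61 c4
query mem[0x11]=0x61, mem[0x0c]=0xc4, mem[0x1b]=0x73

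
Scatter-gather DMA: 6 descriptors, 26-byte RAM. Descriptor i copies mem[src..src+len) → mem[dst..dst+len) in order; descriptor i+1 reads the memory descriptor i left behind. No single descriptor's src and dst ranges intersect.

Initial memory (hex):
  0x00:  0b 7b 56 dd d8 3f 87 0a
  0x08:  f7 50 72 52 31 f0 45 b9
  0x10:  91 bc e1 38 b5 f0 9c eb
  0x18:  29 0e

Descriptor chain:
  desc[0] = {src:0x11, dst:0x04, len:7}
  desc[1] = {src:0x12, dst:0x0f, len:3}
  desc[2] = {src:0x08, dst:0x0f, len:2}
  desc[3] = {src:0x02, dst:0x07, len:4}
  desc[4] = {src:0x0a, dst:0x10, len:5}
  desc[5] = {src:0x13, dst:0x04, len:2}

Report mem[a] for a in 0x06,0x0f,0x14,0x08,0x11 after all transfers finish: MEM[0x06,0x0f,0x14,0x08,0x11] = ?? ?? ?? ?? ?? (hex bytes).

MEM[0x06,0x0f,0x14,0x08,0x11] = 38 f0 45 dd 52

  after D0: wrote 7B at 0x04 = bce138b5f09ceb
  after D1: wrote 3B at 0x0f = e138b5
  after D2: wrote 2B at 0x0f = f09c
  after D3: wrote 4B at 0x07 = 56ddbce1
  after D4: wrote 5B at 0x10 = e15231f045
  after D5: wrote 2B at 0x04 = f045
query mem[0x06]=0x38, mem[0x0f]=0xf0, mem[0x14]=0x45, mem[0x08]=0xdd, mem[0x11]=0x52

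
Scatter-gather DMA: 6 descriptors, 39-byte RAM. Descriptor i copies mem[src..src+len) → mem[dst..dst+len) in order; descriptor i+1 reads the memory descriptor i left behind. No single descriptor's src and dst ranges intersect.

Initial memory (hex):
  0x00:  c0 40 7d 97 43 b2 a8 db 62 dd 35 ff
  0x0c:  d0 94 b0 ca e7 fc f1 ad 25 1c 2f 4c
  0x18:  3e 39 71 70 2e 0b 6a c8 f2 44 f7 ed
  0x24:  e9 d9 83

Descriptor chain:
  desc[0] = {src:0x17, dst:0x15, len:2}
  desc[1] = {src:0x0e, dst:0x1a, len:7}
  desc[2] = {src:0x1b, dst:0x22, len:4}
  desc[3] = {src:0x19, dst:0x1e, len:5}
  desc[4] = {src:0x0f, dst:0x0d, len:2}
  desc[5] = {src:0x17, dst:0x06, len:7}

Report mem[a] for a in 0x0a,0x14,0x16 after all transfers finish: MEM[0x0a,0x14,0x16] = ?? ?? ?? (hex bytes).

MEM[0x0a,0x14,0x16] = ca 25 3e

  after D0: wrote 2B at 0x15 = 4c3e
  after D1: wrote 7B at 0x1a = b0cae7fcf1ad25
  after D2: wrote 4B at 0x22 = cae7fcf1
  after D3: wrote 5B at 0x1e = 39b0cae7fc
  after D4: wrote 2B at 0x0d = cae7
  after D5: wrote 7B at 0x06 = 4c3e39b0cae7fc
query mem[0x0a]=0xca, mem[0x14]=0x25, mem[0x16]=0x3e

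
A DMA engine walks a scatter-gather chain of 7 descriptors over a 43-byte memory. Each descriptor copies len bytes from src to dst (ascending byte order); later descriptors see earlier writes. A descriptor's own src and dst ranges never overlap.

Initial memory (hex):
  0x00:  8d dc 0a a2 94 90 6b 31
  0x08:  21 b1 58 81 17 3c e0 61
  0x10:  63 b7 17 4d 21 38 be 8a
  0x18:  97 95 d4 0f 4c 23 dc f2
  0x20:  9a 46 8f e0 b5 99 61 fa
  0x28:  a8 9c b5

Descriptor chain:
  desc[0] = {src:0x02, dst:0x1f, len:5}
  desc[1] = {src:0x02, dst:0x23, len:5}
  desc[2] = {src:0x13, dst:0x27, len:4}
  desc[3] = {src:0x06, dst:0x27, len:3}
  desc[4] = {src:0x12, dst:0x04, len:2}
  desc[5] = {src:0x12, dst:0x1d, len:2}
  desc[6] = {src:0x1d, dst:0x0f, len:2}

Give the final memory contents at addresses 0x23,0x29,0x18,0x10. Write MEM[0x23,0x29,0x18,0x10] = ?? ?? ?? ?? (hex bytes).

MEM[0x23,0x29,0x18,0x10] = 0a 21 97 4d

D0: mem[0x1f..0x23] <- [0a a2 94 90 6b]
D1: mem[0x23..0x27] <- [0a a2 94 90 6b]
D2: mem[0x27..0x2a] <- [4d 21 38 be]
D3: mem[0x27..0x29] <- [6b 31 21]
D4: mem[0x04..0x05] <- [17 4d]
D5: mem[0x1d..0x1e] <- [17 4d]
D6: mem[0x0f..0x10] <- [17 4d]
query mem[0x23]=0x0a, mem[0x29]=0x21, mem[0x18]=0x97, mem[0x10]=0x4d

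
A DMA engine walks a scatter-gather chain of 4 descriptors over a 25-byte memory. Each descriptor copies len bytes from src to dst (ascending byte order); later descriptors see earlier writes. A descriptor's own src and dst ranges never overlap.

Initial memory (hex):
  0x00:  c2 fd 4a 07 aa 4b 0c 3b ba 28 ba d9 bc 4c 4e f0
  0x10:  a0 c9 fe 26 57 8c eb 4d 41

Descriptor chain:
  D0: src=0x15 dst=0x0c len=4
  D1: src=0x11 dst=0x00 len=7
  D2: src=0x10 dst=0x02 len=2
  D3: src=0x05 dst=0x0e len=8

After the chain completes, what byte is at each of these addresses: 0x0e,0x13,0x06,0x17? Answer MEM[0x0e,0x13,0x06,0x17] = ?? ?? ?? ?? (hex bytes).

  after D0: wrote 4B at 0x0c = 8ceb4d41
  after D1: wrote 7B at 0x00 = c9fe26578ceb4d
  after D2: wrote 2B at 0x02 = a0c9
  after D3: wrote 8B at 0x0e = eb4d3bba28bad98c
query mem[0x0e]=0xeb, mem[0x13]=0xba, mem[0x06]=0x4d, mem[0x17]=0x4d

MEM[0x0e,0x13,0x06,0x17] = eb ba 4d 4d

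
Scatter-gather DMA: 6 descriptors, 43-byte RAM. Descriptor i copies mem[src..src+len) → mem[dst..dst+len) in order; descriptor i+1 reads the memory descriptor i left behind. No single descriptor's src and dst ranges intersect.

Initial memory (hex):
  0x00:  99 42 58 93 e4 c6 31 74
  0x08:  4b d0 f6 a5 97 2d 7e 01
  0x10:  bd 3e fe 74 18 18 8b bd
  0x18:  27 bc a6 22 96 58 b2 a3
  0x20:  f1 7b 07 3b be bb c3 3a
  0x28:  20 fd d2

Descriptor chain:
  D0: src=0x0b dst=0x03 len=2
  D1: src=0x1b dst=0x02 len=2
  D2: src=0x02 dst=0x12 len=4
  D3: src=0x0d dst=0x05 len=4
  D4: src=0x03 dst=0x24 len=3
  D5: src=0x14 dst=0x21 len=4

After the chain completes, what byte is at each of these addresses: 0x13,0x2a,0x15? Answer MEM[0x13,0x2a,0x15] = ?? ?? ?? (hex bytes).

MEM[0x13,0x2a,0x15] = 96 d2 c6

D0: mem[0x03..0x04] <- [a5 97]
D1: mem[0x02..0x03] <- [22 96]
D2: mem[0x12..0x15] <- [22 96 97 c6]
D3: mem[0x05..0x08] <- [2d 7e 01 bd]
D4: mem[0x24..0x26] <- [96 97 2d]
D5: mem[0x21..0x24] <- [97 c6 8b bd]
query mem[0x13]=0x96, mem[0x2a]=0xd2, mem[0x15]=0xc6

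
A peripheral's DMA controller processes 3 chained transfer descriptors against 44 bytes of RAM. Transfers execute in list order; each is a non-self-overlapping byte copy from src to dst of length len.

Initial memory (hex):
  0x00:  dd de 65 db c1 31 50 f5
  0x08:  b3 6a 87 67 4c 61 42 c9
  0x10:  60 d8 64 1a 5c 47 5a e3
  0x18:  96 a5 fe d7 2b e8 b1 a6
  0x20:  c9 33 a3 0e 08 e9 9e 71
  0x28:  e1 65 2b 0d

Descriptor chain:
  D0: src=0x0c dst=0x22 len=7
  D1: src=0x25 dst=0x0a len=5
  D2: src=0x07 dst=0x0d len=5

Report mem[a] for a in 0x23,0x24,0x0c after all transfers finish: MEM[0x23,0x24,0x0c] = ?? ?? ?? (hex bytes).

MEM[0x23,0x24,0x0c] = 61 42 d8

#0 dst[0x22+7] := {0x4c,0x61,0x42,0xc9,0x60,0xd8,0x64}
#1 dst[0x0a+5] := {0xc9,0x60,0xd8,0x64,0x65}
#2 dst[0x0d+5] := {0xf5,0xb3,0x6a,0xc9,0x60}
query mem[0x23]=0x61, mem[0x24]=0x42, mem[0x0c]=0xd8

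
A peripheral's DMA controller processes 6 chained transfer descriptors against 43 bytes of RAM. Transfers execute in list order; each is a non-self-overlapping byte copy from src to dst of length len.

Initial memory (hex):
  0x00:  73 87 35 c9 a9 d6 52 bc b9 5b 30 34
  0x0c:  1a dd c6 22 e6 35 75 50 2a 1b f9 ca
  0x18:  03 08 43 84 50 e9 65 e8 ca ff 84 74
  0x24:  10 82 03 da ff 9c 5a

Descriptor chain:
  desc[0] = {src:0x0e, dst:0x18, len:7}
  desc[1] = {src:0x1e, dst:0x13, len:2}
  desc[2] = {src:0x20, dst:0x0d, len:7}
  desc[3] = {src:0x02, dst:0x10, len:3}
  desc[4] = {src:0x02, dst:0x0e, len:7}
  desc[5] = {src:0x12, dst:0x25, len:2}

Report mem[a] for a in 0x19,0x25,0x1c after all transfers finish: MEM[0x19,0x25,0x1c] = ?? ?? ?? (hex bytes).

MEM[0x19,0x25,0x1c] = 22 52 75

  after D0: wrote 7B at 0x18 = c622e63575502a
  after D1: wrote 2B at 0x13 = 2ae8
  after D2: wrote 7B at 0x0d = caff8474108203
  after D3: wrote 3B at 0x10 = 35c9a9
  after D4: wrote 7B at 0x0e = 35c9a9d652bcb9
  after D5: wrote 2B at 0x25 = 52bc
query mem[0x19]=0x22, mem[0x25]=0x52, mem[0x1c]=0x75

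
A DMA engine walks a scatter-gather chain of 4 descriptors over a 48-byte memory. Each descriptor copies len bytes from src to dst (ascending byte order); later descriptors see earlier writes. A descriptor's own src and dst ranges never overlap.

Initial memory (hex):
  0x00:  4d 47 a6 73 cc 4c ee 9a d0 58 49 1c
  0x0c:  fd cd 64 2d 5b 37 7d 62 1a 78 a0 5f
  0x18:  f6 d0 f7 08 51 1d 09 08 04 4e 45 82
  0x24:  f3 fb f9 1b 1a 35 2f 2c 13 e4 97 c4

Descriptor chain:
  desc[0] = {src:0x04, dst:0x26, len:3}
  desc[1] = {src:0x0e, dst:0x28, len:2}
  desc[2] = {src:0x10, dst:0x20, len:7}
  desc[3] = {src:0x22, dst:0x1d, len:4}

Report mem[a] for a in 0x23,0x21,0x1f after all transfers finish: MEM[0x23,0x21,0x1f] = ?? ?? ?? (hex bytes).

[0] 0x04->0x26 len=3 : cc 4c ee
[1] 0x0e->0x28 len=2 : 64 2d
[2] 0x10->0x20 len=7 : 5b 37 7d 62 1a 78 a0
[3] 0x22->0x1d len=4 : 7d 62 1a 78
query mem[0x23]=0x62, mem[0x21]=0x37, mem[0x1f]=0x1a

MEM[0x23,0x21,0x1f] = 62 37 1a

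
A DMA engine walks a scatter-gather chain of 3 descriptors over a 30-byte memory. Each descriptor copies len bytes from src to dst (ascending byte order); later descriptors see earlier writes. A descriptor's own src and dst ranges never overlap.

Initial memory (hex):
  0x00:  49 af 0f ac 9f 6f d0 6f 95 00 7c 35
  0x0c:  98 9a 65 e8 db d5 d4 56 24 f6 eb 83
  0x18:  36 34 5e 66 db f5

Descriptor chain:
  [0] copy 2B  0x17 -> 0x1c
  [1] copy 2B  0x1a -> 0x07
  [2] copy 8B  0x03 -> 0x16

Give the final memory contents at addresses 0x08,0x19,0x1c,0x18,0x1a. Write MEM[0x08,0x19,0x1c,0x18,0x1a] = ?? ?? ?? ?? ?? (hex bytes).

[0] 0x17->0x1c len=2 : 83 36
[1] 0x1a->0x07 len=2 : 5e 66
[2] 0x03->0x16 len=8 : ac 9f 6f d0 5e 66 00 7c
query mem[0x08]=0x66, mem[0x19]=0xd0, mem[0x1c]=0x00, mem[0x18]=0x6f, mem[0x1a]=0x5e

MEM[0x08,0x19,0x1c,0x18,0x1a] = 66 d0 00 6f 5e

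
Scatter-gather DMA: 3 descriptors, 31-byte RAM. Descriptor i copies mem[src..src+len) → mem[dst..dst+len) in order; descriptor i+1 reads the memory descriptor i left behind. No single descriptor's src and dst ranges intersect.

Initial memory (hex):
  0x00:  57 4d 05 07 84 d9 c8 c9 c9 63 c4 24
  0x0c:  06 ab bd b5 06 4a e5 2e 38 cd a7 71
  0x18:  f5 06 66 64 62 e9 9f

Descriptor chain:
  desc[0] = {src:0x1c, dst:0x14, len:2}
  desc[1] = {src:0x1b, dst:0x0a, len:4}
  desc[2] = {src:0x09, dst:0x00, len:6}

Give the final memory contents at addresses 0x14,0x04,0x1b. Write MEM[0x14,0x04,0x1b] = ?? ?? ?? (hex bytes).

MEM[0x14,0x04,0x1b] = 62 9f 64

D0: mem[0x14..0x15] <- [62 e9]
D1: mem[0x0a..0x0d] <- [64 62 e9 9f]
D2: mem[0x00..0x05] <- [63 64 62 e9 9f bd]
query mem[0x14]=0x62, mem[0x04]=0x9f, mem[0x1b]=0x64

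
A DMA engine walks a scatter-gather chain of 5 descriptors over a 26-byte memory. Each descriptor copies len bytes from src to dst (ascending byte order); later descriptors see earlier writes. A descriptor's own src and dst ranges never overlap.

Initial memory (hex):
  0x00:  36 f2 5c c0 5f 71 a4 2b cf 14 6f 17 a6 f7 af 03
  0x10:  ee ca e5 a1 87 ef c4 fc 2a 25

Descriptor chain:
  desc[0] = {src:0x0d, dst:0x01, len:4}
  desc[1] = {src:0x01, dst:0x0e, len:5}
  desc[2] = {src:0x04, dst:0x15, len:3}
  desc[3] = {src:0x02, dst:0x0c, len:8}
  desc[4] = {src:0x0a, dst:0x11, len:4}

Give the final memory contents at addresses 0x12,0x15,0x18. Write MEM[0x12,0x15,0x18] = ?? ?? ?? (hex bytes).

MEM[0x12,0x15,0x18] = 17 ee 2a

[0] 0x0d->0x01 len=4 : f7 af 03 ee
[1] 0x01->0x0e len=5 : f7 af 03 ee 71
[2] 0x04->0x15 len=3 : ee 71 a4
[3] 0x02->0x0c len=8 : af 03 ee 71 a4 2b cf 14
[4] 0x0a->0x11 len=4 : 6f 17 af 03
query mem[0x12]=0x17, mem[0x15]=0xee, mem[0x18]=0x2a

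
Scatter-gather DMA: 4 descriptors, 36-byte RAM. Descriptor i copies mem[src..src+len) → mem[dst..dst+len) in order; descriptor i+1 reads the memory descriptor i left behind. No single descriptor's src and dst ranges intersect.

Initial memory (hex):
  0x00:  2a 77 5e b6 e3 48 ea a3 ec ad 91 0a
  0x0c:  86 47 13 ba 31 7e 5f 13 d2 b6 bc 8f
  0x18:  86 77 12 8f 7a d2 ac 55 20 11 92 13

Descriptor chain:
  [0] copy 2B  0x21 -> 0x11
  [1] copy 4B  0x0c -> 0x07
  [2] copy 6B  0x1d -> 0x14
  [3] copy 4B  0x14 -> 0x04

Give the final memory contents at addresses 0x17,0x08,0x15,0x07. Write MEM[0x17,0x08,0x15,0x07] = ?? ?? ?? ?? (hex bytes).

MEM[0x17,0x08,0x15,0x07] = 20 47 ac 20

D0: mem[0x11..0x12] <- [11 92]
D1: mem[0x07..0x0a] <- [86 47 13 ba]
D2: mem[0x14..0x19] <- [d2 ac 55 20 11 92]
D3: mem[0x04..0x07] <- [d2 ac 55 20]
query mem[0x17]=0x20, mem[0x08]=0x47, mem[0x15]=0xac, mem[0x07]=0x20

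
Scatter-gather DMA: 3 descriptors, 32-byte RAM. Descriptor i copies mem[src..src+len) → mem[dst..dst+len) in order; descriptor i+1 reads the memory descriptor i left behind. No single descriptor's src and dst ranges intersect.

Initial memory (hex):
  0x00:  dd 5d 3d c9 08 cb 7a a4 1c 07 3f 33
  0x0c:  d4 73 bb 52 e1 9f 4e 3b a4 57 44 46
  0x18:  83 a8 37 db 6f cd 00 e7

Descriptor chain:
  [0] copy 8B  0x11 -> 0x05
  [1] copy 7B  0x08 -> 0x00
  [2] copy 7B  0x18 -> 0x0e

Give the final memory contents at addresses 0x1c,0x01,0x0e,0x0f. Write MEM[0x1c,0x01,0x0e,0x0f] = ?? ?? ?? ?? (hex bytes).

MEM[0x1c,0x01,0x0e,0x0f] = 6f 57 83 a8

#0 dst[0x05+8] := {0x9f,0x4e,0x3b,0xa4,0x57,0x44,0x46,0x83}
#1 dst[0x00+7] := {0xa4,0x57,0x44,0x46,0x83,0x73,0xbb}
#2 dst[0x0e+7] := {0x83,0xa8,0x37,0xdb,0x6f,0xcd,0x00}
query mem[0x1c]=0x6f, mem[0x01]=0x57, mem[0x0e]=0x83, mem[0x0f]=0xa8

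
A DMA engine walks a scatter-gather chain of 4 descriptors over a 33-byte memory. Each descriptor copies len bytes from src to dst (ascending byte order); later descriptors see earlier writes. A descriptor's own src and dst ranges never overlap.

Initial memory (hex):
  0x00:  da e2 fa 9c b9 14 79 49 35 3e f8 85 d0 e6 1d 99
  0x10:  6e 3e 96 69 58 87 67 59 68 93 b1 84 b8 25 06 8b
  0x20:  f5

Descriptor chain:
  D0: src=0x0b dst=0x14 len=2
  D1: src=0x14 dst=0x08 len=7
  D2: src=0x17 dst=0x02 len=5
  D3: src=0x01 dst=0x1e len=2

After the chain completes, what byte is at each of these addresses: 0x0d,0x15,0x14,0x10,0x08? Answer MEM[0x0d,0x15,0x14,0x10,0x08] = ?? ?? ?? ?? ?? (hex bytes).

#0 dst[0x14+2] := {0x85,0xd0}
#1 dst[0x08+7] := {0x85,0xd0,0x67,0x59,0x68,0x93,0xb1}
#2 dst[0x02+5] := {0x59,0x68,0x93,0xb1,0x84}
#3 dst[0x1e+2] := {0xe2,0x59}
query mem[0x0d]=0x93, mem[0x15]=0xd0, mem[0x14]=0x85, mem[0x10]=0x6e, mem[0x08]=0x85

MEM[0x0d,0x15,0x14,0x10,0x08] = 93 d0 85 6e 85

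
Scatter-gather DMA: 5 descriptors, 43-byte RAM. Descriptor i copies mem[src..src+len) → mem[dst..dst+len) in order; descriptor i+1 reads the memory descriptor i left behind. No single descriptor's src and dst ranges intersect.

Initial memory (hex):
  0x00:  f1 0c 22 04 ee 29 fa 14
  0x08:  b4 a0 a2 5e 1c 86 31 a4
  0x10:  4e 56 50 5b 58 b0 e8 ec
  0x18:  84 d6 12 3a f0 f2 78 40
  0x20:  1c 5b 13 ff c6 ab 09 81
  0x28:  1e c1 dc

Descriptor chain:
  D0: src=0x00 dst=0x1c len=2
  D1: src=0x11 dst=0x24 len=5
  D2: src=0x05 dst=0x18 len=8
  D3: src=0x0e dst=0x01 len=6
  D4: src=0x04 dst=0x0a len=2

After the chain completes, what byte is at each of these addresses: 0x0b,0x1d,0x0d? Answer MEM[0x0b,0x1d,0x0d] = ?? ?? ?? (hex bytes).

MEM[0x0b,0x1d,0x0d] = 50 a2 86

[0] 0x00->0x1c len=2 : f1 0c
[1] 0x11->0x24 len=5 : 56 50 5b 58 b0
[2] 0x05->0x18 len=8 : 29 fa 14 b4 a0 a2 5e 1c
[3] 0x0e->0x01 len=6 : 31 a4 4e 56 50 5b
[4] 0x04->0x0a len=2 : 56 50
query mem[0x0b]=0x50, mem[0x1d]=0xa2, mem[0x0d]=0x86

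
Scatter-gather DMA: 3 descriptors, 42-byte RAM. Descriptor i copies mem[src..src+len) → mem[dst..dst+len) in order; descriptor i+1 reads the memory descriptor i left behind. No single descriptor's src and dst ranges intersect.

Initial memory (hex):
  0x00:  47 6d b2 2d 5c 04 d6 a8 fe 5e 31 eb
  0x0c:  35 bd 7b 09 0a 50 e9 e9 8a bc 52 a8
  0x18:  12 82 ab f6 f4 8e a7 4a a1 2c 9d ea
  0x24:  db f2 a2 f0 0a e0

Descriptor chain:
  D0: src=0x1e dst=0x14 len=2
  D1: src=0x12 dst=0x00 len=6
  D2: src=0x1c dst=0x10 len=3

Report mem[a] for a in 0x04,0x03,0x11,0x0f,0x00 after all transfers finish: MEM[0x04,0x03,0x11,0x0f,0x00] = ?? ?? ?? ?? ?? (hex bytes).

D0: mem[0x14..0x15] <- [a7 4a]
D1: mem[0x00..0x05] <- [e9 e9 a7 4a 52 a8]
D2: mem[0x10..0x12] <- [f4 8e a7]
query mem[0x04]=0x52, mem[0x03]=0x4a, mem[0x11]=0x8e, mem[0x0f]=0x09, mem[0x00]=0xe9

MEM[0x04,0x03,0x11,0x0f,0x00] = 52 4a 8e 09 e9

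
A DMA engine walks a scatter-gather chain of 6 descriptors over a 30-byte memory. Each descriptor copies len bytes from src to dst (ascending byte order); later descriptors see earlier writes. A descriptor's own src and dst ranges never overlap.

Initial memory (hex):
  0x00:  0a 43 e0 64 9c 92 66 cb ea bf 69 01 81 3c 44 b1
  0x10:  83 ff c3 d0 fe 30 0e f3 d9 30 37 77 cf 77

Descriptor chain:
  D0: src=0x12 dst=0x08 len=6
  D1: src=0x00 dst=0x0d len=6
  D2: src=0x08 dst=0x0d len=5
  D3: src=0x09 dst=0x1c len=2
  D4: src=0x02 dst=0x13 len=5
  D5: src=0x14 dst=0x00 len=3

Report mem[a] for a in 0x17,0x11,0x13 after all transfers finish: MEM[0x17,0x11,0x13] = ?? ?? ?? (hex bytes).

  after D0: wrote 6B at 0x08 = c3d0fe300ef3
  after D1: wrote 6B at 0x0d = 0a43e0649c92
  after D2: wrote 5B at 0x0d = c3d0fe300e
  after D3: wrote 2B at 0x1c = d0fe
  after D4: wrote 5B at 0x13 = e0649c9266
  after D5: wrote 3B at 0x00 = 649c92
query mem[0x17]=0x66, mem[0x11]=0x0e, mem[0x13]=0xe0

MEM[0x17,0x11,0x13] = 66 0e e0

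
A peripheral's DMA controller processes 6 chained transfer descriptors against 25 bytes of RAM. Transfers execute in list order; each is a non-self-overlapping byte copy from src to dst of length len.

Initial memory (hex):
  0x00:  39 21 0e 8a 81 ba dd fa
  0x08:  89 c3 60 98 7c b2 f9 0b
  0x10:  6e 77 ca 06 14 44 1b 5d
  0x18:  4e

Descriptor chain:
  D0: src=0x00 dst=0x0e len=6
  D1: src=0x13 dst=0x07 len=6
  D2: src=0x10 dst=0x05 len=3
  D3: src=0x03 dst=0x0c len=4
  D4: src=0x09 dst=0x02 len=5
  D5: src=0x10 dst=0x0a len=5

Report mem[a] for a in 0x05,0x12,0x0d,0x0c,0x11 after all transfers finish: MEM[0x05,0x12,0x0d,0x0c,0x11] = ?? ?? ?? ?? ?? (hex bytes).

MEM[0x05,0x12,0x0d,0x0c,0x11] = 8a 81 ba 81 8a

D0: mem[0x0e..0x13] <- [39 21 0e 8a 81 ba]
D1: mem[0x07..0x0c] <- [ba 14 44 1b 5d 4e]
D2: mem[0x05..0x07] <- [0e 8a 81]
D3: mem[0x0c..0x0f] <- [8a 81 0e 8a]
D4: mem[0x02..0x06] <- [44 1b 5d 8a 81]
D5: mem[0x0a..0x0e] <- [0e 8a 81 ba 14]
query mem[0x05]=0x8a, mem[0x12]=0x81, mem[0x0d]=0xba, mem[0x0c]=0x81, mem[0x11]=0x8a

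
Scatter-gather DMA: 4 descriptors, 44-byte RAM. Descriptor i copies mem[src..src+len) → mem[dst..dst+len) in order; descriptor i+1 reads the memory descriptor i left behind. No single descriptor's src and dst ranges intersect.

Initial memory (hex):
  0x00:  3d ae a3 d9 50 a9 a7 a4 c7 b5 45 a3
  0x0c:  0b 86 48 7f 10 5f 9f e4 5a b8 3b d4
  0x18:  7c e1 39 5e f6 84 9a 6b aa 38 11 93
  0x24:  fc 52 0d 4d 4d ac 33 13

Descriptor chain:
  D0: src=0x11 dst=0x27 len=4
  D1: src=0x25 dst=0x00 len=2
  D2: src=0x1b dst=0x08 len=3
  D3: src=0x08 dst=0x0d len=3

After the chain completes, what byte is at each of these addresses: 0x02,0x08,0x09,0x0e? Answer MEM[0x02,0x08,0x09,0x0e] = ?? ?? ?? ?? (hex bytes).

MEM[0x02,0x08,0x09,0x0e] = a3 5e f6 f6

[0] 0x11->0x27 len=4 : 5f 9f e4 5a
[1] 0x25->0x00 len=2 : 52 0d
[2] 0x1b->0x08 len=3 : 5e f6 84
[3] 0x08->0x0d len=3 : 5e f6 84
query mem[0x02]=0xa3, mem[0x08]=0x5e, mem[0x09]=0xf6, mem[0x0e]=0xf6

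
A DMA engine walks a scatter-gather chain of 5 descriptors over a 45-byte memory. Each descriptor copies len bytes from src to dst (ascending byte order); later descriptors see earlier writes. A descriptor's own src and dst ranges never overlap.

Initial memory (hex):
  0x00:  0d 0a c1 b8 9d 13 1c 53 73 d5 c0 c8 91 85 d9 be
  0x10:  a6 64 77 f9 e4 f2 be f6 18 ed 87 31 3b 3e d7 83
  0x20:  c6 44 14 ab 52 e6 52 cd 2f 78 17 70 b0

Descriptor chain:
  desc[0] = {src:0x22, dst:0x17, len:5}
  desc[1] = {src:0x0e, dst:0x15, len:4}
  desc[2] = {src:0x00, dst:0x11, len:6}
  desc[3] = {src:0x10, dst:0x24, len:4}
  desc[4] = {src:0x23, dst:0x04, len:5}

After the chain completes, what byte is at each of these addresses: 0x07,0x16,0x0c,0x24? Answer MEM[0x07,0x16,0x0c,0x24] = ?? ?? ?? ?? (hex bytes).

  after D0: wrote 5B at 0x17 = 14ab52e652
  after D1: wrote 4B at 0x15 = d9bea664
  after D2: wrote 6B at 0x11 = 0d0ac1b89d13
  after D3: wrote 4B at 0x24 = a60d0ac1
  after D4: wrote 5B at 0x04 = aba60d0ac1
query mem[0x07]=0x0a, mem[0x16]=0x13, mem[0x0c]=0x91, mem[0x24]=0xa6

MEM[0x07,0x16,0x0c,0x24] = 0a 13 91 a6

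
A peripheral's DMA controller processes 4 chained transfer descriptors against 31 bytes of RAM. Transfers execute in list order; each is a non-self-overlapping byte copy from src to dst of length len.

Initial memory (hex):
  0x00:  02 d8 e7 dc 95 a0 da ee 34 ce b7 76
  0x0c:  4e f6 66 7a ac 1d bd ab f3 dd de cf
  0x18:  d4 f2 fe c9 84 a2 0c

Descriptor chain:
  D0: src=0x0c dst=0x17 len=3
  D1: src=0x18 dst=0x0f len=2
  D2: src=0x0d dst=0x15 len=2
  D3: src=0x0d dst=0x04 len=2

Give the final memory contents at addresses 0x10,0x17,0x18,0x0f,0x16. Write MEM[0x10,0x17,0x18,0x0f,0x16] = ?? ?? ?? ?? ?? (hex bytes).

MEM[0x10,0x17,0x18,0x0f,0x16] = 66 4e f6 f6 66

[0] 0x0c->0x17 len=3 : 4e f6 66
[1] 0x18->0x0f len=2 : f6 66
[2] 0x0d->0x15 len=2 : f6 66
[3] 0x0d->0x04 len=2 : f6 66
query mem[0x10]=0x66, mem[0x17]=0x4e, mem[0x18]=0xf6, mem[0x0f]=0xf6, mem[0x16]=0x66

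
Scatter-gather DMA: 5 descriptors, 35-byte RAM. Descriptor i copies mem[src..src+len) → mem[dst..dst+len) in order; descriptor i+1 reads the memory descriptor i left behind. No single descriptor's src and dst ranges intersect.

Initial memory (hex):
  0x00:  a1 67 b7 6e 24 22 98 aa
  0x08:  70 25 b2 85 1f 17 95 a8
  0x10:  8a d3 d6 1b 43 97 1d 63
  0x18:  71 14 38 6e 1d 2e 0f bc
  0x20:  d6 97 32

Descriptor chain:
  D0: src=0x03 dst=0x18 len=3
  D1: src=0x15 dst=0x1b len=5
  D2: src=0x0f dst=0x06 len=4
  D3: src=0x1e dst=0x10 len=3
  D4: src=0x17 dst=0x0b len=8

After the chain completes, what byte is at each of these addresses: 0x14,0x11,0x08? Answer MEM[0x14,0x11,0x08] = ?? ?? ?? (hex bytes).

MEM[0x14,0x11,0x08] = 43 63 d3

[0] 0x03->0x18 len=3 : 6e 24 22
[1] 0x15->0x1b len=5 : 97 1d 63 6e 24
[2] 0x0f->0x06 len=4 : a8 8a d3 d6
[3] 0x1e->0x10 len=3 : 6e 24 d6
[4] 0x17->0x0b len=8 : 63 6e 24 22 97 1d 63 6e
query mem[0x14]=0x43, mem[0x11]=0x63, mem[0x08]=0xd3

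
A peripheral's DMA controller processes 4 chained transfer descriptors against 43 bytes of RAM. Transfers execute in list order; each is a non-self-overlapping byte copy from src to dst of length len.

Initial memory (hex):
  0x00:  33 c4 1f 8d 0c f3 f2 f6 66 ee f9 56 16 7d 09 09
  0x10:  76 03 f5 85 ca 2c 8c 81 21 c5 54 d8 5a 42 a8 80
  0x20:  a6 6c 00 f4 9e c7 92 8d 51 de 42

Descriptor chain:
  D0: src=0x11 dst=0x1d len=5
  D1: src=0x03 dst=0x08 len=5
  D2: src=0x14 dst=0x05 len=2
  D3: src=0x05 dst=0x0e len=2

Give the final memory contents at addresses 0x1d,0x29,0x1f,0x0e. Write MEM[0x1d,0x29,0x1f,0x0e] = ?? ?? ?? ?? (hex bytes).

MEM[0x1d,0x29,0x1f,0x0e] = 03 de 85 ca

[0] 0x11->0x1d len=5 : 03 f5 85 ca 2c
[1] 0x03->0x08 len=5 : 8d 0c f3 f2 f6
[2] 0x14->0x05 len=2 : ca 2c
[3] 0x05->0x0e len=2 : ca 2c
query mem[0x1d]=0x03, mem[0x29]=0xde, mem[0x1f]=0x85, mem[0x0e]=0xca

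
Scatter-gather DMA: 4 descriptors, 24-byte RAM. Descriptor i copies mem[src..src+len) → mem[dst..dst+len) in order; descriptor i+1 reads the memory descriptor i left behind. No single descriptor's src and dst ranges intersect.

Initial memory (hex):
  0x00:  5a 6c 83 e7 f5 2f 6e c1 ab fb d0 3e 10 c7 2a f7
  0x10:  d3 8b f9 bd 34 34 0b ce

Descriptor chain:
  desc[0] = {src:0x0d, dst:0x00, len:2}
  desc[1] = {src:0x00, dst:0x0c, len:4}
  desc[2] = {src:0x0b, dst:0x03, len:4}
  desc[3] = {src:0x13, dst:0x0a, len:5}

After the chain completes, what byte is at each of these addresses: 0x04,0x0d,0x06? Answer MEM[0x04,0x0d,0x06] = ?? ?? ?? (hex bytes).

#0 dst[0x00+2] := {0xc7,0x2a}
#1 dst[0x0c+4] := {0xc7,0x2a,0x83,0xe7}
#2 dst[0x03+4] := {0x3e,0xc7,0x2a,0x83}
#3 dst[0x0a+5] := {0xbd,0x34,0x34,0x0b,0xce}
query mem[0x04]=0xc7, mem[0x0d]=0x0b, mem[0x06]=0x83

MEM[0x04,0x0d,0x06] = c7 0b 83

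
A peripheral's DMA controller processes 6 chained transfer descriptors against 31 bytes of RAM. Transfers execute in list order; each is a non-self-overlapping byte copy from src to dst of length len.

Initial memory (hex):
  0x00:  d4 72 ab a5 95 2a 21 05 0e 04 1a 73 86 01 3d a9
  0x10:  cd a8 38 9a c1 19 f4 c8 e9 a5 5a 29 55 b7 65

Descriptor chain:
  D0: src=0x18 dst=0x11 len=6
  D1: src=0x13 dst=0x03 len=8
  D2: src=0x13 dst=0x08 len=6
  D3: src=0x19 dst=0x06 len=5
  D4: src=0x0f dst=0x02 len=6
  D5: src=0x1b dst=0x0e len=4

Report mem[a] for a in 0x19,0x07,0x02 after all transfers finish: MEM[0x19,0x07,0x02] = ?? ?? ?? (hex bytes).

#0 dst[0x11+6] := {0xe9,0xa5,0x5a,0x29,0x55,0xb7}
#1 dst[0x03+8] := {0x5a,0x29,0x55,0xb7,0xc8,0xe9,0xa5,0x5a}
#2 dst[0x08+6] := {0x5a,0x29,0x55,0xb7,0xc8,0xe9}
#3 dst[0x06+5] := {0xa5,0x5a,0x29,0x55,0xb7}
#4 dst[0x02+6] := {0xa9,0xcd,0xe9,0xa5,0x5a,0x29}
#5 dst[0x0e+4] := {0x29,0x55,0xb7,0x65}
query mem[0x19]=0xa5, mem[0x07]=0x29, mem[0x02]=0xa9

MEM[0x19,0x07,0x02] = a5 29 a9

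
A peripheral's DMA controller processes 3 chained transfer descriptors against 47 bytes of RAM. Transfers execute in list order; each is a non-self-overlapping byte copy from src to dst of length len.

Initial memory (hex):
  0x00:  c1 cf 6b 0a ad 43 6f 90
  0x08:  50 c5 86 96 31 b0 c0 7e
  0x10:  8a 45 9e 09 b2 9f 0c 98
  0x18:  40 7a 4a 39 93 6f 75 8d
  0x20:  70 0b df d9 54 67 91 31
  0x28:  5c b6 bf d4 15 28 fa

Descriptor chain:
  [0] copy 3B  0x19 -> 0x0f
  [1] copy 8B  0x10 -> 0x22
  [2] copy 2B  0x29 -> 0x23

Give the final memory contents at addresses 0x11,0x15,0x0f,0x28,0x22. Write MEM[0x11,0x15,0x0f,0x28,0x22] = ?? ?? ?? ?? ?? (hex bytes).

#0 dst[0x0f+3] := {0x7a,0x4a,0x39}
#1 dst[0x22+8] := {0x4a,0x39,0x9e,0x09,0xb2,0x9f,0x0c,0x98}
#2 dst[0x23+2] := {0x98,0xbf}
query mem[0x11]=0x39, mem[0x15]=0x9f, mem[0x0f]=0x7a, mem[0x28]=0x0c, mem[0x22]=0x4a

MEM[0x11,0x15,0x0f,0x28,0x22] = 39 9f 7a 0c 4a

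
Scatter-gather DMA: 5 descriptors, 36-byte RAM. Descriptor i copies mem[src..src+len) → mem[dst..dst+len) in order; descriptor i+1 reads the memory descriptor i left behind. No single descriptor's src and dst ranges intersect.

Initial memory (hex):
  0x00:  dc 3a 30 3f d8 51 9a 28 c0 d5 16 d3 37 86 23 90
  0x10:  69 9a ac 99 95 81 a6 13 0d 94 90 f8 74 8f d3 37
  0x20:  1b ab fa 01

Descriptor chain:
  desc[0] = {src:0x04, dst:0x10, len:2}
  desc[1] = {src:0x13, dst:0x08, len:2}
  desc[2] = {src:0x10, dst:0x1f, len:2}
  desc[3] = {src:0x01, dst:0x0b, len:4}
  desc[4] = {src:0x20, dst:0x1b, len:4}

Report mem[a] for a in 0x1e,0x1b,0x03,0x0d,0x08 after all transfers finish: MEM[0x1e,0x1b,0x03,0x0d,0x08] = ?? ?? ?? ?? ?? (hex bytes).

#0 dst[0x10+2] := {0xd8,0x51}
#1 dst[0x08+2] := {0x99,0x95}
#2 dst[0x1f+2] := {0xd8,0x51}
#3 dst[0x0b+4] := {0x3a,0x30,0x3f,0xd8}
#4 dst[0x1b+4] := {0x51,0xab,0xfa,0x01}
query mem[0x1e]=0x01, mem[0x1b]=0x51, mem[0x03]=0x3f, mem[0x0d]=0x3f, mem[0x08]=0x99

MEM[0x1e,0x1b,0x03,0x0d,0x08] = 01 51 3f 3f 99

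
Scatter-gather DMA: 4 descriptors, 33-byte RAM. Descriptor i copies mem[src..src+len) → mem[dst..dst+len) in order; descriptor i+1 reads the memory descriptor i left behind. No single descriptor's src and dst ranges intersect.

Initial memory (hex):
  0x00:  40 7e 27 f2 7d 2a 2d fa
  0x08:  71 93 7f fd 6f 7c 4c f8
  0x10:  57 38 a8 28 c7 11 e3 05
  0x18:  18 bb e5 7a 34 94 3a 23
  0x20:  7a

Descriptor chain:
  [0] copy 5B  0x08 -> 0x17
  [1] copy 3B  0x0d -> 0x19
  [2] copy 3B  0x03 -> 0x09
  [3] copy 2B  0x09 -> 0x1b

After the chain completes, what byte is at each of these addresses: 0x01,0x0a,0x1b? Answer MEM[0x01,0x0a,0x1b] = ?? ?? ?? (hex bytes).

MEM[0x01,0x0a,0x1b] = 7e 7d f2

  after D0: wrote 5B at 0x17 = 71937ffd6f
  after D1: wrote 3B at 0x19 = 7c4cf8
  after D2: wrote 3B at 0x09 = f27d2a
  after D3: wrote 2B at 0x1b = f27d
query mem[0x01]=0x7e, mem[0x0a]=0x7d, mem[0x1b]=0xf2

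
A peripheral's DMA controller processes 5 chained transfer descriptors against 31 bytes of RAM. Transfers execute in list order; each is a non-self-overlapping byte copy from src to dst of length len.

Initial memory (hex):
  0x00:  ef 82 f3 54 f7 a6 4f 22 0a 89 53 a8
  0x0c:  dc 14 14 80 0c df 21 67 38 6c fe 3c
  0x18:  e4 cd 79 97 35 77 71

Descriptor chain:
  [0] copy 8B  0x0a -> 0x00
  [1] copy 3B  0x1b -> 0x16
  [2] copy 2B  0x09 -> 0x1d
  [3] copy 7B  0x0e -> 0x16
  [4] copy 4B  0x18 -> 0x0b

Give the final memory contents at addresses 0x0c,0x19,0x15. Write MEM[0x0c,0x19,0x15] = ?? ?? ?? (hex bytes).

D0: mem[0x00..0x07] <- [53 a8 dc 14 14 80 0c df]
D1: mem[0x16..0x18] <- [97 35 77]
D2: mem[0x1d..0x1e] <- [89 53]
D3: mem[0x16..0x1c] <- [14 80 0c df 21 67 38]
D4: mem[0x0b..0x0e] <- [0c df 21 67]
query mem[0x0c]=0xdf, mem[0x19]=0xdf, mem[0x15]=0x6c

MEM[0x0c,0x19,0x15] = df df 6c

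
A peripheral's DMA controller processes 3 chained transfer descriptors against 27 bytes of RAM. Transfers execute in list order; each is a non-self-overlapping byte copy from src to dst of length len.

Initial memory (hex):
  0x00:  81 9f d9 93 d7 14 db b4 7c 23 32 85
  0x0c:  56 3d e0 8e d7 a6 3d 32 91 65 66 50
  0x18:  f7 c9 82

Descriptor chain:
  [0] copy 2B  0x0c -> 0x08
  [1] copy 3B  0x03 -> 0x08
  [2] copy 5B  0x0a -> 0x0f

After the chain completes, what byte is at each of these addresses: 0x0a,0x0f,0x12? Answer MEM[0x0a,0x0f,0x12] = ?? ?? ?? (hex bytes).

MEM[0x0a,0x0f,0x12] = 14 14 3d

[0] 0x0c->0x08 len=2 : 56 3d
[1] 0x03->0x08 len=3 : 93 d7 14
[2] 0x0a->0x0f len=5 : 14 85 56 3d e0
query mem[0x0a]=0x14, mem[0x0f]=0x14, mem[0x12]=0x3d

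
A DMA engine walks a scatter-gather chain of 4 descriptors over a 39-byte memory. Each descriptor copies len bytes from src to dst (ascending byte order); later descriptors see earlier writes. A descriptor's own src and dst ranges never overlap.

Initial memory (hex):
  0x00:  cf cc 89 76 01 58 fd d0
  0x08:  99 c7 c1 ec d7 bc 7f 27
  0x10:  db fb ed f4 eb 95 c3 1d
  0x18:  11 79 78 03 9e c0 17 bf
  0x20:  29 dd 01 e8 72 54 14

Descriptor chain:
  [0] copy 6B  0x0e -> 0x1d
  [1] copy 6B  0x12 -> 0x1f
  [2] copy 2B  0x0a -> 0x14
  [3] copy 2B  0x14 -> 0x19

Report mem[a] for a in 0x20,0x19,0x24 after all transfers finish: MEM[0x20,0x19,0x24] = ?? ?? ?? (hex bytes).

[0] 0x0e->0x1d len=6 : 7f 27 db fb ed f4
[1] 0x12->0x1f len=6 : ed f4 eb 95 c3 1d
[2] 0x0a->0x14 len=2 : c1 ec
[3] 0x14->0x19 len=2 : c1 ec
query mem[0x20]=0xf4, mem[0x19]=0xc1, mem[0x24]=0x1d

MEM[0x20,0x19,0x24] = f4 c1 1d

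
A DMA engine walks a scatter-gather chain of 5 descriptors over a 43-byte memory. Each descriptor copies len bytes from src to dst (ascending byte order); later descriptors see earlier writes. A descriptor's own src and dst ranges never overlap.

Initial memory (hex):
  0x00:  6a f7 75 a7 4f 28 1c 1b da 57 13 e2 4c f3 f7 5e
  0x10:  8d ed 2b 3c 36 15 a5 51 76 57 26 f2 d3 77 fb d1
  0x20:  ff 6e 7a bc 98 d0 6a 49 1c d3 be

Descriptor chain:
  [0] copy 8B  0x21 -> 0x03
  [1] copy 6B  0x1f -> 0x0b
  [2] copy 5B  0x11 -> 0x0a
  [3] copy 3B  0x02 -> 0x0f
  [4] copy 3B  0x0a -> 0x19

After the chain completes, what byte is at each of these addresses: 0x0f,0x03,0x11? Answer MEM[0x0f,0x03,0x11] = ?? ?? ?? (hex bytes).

MEM[0x0f,0x03,0x11] = 75 6e 7a

#0 dst[0x03+8] := {0x6e,0x7a,0xbc,0x98,0xd0,0x6a,0x49,0x1c}
#1 dst[0x0b+6] := {0xd1,0xff,0x6e,0x7a,0xbc,0x98}
#2 dst[0x0a+5] := {0xed,0x2b,0x3c,0x36,0x15}
#3 dst[0x0f+3] := {0x75,0x6e,0x7a}
#4 dst[0x19+3] := {0xed,0x2b,0x3c}
query mem[0x0f]=0x75, mem[0x03]=0x6e, mem[0x11]=0x7a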